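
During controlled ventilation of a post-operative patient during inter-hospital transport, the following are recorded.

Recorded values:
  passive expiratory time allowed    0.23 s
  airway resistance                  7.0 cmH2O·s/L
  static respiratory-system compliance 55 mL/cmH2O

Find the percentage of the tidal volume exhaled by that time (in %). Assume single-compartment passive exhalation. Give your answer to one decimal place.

45.0

τ = R × C = 7.0 × 55 mL/cmH2O = 7.0 × 0.055 L/cmH2O = 0.385 s.
Passive exhalation: V(t)/V₀ = e^(−t/τ) = e^(−0.23/0.385) = 0.5502.
Fraction exhaled = 1 − 0.5502 = 0.4498 → 44.98%.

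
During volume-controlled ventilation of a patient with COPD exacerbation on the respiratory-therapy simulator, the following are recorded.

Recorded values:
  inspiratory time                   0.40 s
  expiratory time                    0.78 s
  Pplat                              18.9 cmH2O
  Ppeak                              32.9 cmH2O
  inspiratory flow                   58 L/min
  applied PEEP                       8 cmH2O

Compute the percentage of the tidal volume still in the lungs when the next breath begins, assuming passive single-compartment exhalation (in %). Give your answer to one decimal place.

Flow: 58 L/min ÷ 60 = 0.9667 L/s.
Vt = flow × Ti = 0.9667 L/s × 0.40 s × 1000 mL/L = 386.68 mL.
R = (PIP − Pplat)/V̇ = (32.9 − 18.9) / 0.9667 = 14.0/0.9667 = 14.482 cmH2O·s/L.
C = Vt/(Pplat − PEEP) = 386.68 / (18.9 − 8) = 386.68/10.9 = 35.475 mL/cmH2O.
τ = R × C = 14.482 × 0.03548 L/cmH2O = 0.5138 s.
Fraction remaining at end-expiration = e^(−Te/τ) = e^(−0.78/0.5138) = 0.2191 → 21.91%.

21.9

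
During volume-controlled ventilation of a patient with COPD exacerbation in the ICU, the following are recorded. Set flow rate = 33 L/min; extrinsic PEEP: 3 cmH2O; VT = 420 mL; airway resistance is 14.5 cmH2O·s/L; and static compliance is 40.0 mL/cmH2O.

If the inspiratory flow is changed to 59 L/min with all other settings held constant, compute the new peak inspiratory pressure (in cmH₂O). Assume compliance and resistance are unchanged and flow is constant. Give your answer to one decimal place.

Flow: 33 L/min ÷ 60 = 0.55 L/s.
New flow: 59 L/min ÷ 60 = 0.9833 L/s.
PIP = Vt/C + R·V̇ + PEEP (constant-flow equation of motion).
Only the resistive term changes: ΔPIP = R × ΔV̇ = 14.5 × (0.9833 − 0.55) = 14.5 × 0.4333 = 6.283 cmH2O.
Original PIP = 420/40.0 + 14.5×0.55 + 3 = 21.475 cmH2O; new PIP = 21.475 + (6.283) = 27.758 cmH2O.

27.8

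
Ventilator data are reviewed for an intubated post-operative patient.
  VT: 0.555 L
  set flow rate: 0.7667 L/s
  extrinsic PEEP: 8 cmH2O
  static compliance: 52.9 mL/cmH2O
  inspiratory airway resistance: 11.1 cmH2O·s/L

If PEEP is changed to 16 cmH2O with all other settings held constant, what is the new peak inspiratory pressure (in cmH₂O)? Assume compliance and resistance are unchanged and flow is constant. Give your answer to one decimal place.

35.0

PIP = Vt/C + R·V̇ + PEEP (constant-flow equation of motion).
Only the baseline term changes: ΔPIP = ΔPEEP = 16 − 8 = 8.0 cmH2O.
Original PIP = 555/52.9 + 11.1×0.7667 + 8 = 27.002 cmH2O; new PIP = 27.002 + (8.0) = 35.002 cmH2O.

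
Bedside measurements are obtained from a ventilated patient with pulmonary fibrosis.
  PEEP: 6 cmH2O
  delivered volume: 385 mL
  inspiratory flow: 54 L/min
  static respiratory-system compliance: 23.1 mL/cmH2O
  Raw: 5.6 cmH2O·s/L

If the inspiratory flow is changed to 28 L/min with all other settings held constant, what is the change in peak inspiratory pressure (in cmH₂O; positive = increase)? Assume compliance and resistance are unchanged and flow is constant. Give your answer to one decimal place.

-2.4

Flow: 54 L/min ÷ 60 = 0.9 L/s.
New flow: 28 L/min ÷ 60 = 0.4667 L/s.
PIP = Vt/C + R·V̇ + PEEP (constant-flow equation of motion).
Only the resistive term changes: ΔPIP = R × ΔV̇ = 5.6 × (0.4667 − 0.9) = 5.6 × -0.4333 = -2.426 cmH2O.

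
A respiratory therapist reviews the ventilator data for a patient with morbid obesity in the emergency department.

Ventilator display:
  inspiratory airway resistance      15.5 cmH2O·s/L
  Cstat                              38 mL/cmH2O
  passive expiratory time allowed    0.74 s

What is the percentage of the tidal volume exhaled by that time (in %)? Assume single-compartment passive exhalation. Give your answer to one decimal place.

71.5

τ = R × C = 15.5 × 38 mL/cmH2O = 15.5 × 0.038 L/cmH2O = 0.589 s.
Passive exhalation: V(t)/V₀ = e^(−t/τ) = e^(−0.74/0.589) = 0.2847.
Fraction exhaled = 1 − 0.2847 = 0.7153 → 71.53%.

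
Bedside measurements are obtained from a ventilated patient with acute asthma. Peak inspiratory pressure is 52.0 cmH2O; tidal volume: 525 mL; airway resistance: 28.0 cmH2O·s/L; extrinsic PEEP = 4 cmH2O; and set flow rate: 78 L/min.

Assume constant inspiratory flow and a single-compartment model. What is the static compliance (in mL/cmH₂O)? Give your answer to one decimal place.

Flow: 78 L/min ÷ 60 = 1.3 L/s.
Equation of motion (constant flow): PIP = Vt/C + R·V̇ + PEEP.
Vt/C = PIP − R·V̇ − PEEP = 52.0 − 28.0×1.3 − 4 = 52.0 − 36.4 − 4 = 11.6 cmH2O.
C = Vt / 11.6 = 525 / 11.6 = 45.259 mL/cmH2O.

45.3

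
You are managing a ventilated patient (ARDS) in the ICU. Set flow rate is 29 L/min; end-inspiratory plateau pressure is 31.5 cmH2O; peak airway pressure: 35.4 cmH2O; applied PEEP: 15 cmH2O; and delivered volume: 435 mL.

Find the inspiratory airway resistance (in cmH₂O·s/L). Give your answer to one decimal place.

8.1

Flow: 29 L/min ÷ 60 = 0.4833 L/s.
Raw = (PIP − Pplat) / flow = (35.4 − 31.5) / 0.4833 = 3.9 / 0.4833 = 8.07 cmH2O·s/L.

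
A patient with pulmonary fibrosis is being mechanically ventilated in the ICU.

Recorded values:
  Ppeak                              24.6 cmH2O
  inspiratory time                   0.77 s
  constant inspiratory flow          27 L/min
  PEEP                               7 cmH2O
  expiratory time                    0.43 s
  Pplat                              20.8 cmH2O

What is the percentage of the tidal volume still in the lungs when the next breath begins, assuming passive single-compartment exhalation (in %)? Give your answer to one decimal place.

Flow: 27 L/min ÷ 60 = 0.45 L/s.
Vt = flow × Ti = 0.45 L/s × 0.77 s × 1000 mL/L = 346.5 mL.
R = (PIP − Pplat)/V̇ = (24.6 − 20.8) / 0.45 = 3.8/0.45 = 8.444 cmH2O·s/L.
C = Vt/(Pplat − PEEP) = 346.5 / (20.8 − 7) = 346.5/13.8 = 25.109 mL/cmH2O.
τ = R × C = 8.444 × 0.02511 L/cmH2O = 0.212 s.
Fraction remaining at end-expiration = e^(−Te/τ) = e^(−0.43/0.212) = 0.1316 → 13.16%.

13.2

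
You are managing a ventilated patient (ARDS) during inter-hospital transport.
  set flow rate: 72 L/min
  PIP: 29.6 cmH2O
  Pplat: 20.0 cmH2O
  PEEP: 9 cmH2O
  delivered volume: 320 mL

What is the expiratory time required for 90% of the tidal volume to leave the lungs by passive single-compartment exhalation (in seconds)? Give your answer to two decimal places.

Flow: 72 L/min ÷ 60 = 1.2 L/s.
R = (PIP − Pplat)/V̇ = (29.6 − 20.0) / 1.2 = 9.6/1.2 = 8.0 cmH2O·s/L.
C = Vt/(Pplat − PEEP) = 320.0 / (20.0 − 9) = 320.0/11.0 = 29.091 mL/cmH2O.
τ = R × C = 8.0 × 0.02909 L/cmH2O = 0.2327 s.
t = −τ·ln(1 − 0.90) = −0.2327·ln(0.1) = 0.5358 s.

0.54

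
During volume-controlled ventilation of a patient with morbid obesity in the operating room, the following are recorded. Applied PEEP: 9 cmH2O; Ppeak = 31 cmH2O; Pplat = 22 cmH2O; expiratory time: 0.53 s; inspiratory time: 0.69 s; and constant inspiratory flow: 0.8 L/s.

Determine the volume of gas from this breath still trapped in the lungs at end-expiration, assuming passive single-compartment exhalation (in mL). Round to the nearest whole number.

Vt = flow × Ti = 0.8 L/s × 0.69 s × 1000 mL/L = 552.0 mL.
R = (PIP − Pplat)/V̇ = (31 − 22) / 0.8 = 9.0/0.8 = 11.25 cmH2O·s/L.
C = Vt/(Pplat − PEEP) = 552.0 / (22 − 9) = 552.0/13.0 = 42.462 mL/cmH2O.
τ = R × C = 11.25 × 0.04246 L/cmH2O = 0.4777 s.
Fraction remaining = e^(−Te/τ) = e^(−0.53/0.4777) = 0.3297.
Trapped volume = 552.0 × 0.3297 = 181.99 mL.

182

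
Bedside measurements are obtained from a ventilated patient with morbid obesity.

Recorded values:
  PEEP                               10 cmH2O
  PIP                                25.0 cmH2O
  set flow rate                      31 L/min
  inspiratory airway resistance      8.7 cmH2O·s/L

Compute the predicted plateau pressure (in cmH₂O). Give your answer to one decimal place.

Flow: 31 L/min ÷ 60 = 0.5167 L/s.
Pplat = PIP − Raw × flow = 25.0 − 8.7 × 0.5167 = 25.0 − 4.495 = 20.505 cmH2O.

20.5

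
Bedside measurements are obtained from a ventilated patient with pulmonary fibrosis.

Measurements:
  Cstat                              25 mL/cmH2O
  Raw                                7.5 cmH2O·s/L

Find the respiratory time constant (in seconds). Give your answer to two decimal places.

0.19

τ = R × C = 7.5 × 25 mL/cmH2O = 7.5 × 0.025 L/cmH2O = 0.1875 s.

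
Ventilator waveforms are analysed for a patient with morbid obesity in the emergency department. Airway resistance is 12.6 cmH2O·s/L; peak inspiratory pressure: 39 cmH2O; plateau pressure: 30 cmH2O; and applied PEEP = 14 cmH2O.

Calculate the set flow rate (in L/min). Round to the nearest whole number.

43

flow = (PIP − Pplat) / Raw = (39 − 30) / 12.6 = 0.7143 L/s × 60 = 42.858 L/min.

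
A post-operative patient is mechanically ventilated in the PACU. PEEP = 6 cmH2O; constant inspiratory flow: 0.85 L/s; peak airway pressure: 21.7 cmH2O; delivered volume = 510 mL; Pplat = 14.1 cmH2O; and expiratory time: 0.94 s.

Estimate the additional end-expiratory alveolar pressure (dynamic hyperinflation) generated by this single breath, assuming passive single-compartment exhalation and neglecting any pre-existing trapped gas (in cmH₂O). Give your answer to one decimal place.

R = (PIP − Pplat)/V̇ = (21.7 − 14.1) / 0.85 = 7.6/0.85 = 8.941 cmH2O·s/L.
C = Vt/(Pplat − PEEP) = 510.0 / (14.1 − 6) = 510.0/8.1 = 62.963 mL/cmH2O.
τ = R × C = 8.941 × 0.06296 L/cmH2O = 0.5629 s.
Fraction remaining = e^(−Te/τ) = e^(−0.94/0.5629) = 0.1883; trapped volume = 510.0 × 0.1883 = 96.033 mL.
Additional alveolar pressure from trapping ≈ V_trapped / C = 96.033 / 62.963 = 1.525 cmH2O.

1.5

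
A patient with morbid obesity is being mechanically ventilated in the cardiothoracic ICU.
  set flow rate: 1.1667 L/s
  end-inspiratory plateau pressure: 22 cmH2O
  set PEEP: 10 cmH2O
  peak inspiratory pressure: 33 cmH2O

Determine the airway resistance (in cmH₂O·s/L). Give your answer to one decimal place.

9.4

Raw = (PIP − Pplat) / flow = (33 − 22) / 1.1667 = 11.0 / 1.1667 = 9.428 cmH2O·s/L.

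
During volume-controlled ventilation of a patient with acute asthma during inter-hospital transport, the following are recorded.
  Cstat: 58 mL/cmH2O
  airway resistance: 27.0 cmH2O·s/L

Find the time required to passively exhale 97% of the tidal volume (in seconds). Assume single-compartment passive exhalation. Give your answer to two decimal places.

5.49

τ = R × C = 27.0 × 58 mL/cmH2O = 27.0 × 0.058 L/cmH2O = 1.566 s.
Exhaled fraction f = 1 − e^(−t/τ) → t = −τ·ln(1 − f) = −1.566·ln(0.03) = 5.491 s.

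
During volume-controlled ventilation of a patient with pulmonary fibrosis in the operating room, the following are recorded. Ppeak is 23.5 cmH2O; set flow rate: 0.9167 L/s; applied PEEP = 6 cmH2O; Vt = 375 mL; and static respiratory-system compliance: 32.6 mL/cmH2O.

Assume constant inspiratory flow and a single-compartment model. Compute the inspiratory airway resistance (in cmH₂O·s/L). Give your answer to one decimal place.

6.5

Equation of motion (constant flow): PIP = Vt/C + R·V̇ + PEEP.
R·V̇ = PIP − Vt/C − PEEP = 23.5 − 375/32.6 − 6 = 23.5 − 11.503 − 6 = 5.997 cmH2O.
R = 5.997 / 0.9167 = 6.542 cmH2O·s/L.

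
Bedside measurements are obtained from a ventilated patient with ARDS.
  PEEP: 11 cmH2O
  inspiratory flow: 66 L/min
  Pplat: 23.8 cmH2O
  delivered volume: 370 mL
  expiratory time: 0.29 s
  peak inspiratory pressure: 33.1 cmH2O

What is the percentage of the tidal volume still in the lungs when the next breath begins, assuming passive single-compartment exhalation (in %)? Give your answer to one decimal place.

Flow: 66 L/min ÷ 60 = 1.1 L/s.
R = (PIP − Pplat)/V̇ = (33.1 − 23.8) / 1.1 = 9.3/1.1 = 8.455 cmH2O·s/L.
C = Vt/(Pplat − PEEP) = 370.0 / (23.8 − 11) = 370.0/12.8 = 28.906 mL/cmH2O.
τ = R × C = 8.455 × 0.02891 L/cmH2O = 0.2444 s.
Fraction remaining at end-expiration = e^(−Te/τ) = e^(−0.29/0.2444) = 0.3053 → 30.53%.

30.5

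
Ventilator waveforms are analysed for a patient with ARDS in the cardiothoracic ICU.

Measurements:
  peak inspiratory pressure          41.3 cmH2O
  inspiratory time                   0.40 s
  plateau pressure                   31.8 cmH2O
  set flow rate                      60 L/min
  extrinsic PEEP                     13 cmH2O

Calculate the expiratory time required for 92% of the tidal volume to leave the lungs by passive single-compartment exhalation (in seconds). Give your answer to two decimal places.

0.51

Flow: 60 L/min ÷ 60 = 1 L/s.
Vt = flow × Ti = 1 L/s × 0.40 s × 1000 mL/L = 400.0 mL.
R = (PIP − Pplat)/V̇ = (41.3 − 31.8) / 1 = 9.5/1 = 9.5 cmH2O·s/L.
C = Vt/(Pplat − PEEP) = 400.0 / (31.8 − 13) = 400.0/18.8 = 21.277 mL/cmH2O.
τ = R × C = 9.5 × 0.02128 L/cmH2O = 0.2022 s.
t = −τ·ln(1 − 0.92) = −0.2022·ln(0.08) = 0.5107 s.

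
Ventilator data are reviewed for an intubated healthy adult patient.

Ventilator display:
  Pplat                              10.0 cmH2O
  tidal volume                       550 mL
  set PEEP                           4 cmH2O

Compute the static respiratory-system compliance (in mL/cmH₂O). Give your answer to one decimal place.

Cstat = Vt / (Pplat − PEEP) = 550 / (10.0 − 4) = 550 / 6.0 = 91.667 mL/cmH2O.

91.7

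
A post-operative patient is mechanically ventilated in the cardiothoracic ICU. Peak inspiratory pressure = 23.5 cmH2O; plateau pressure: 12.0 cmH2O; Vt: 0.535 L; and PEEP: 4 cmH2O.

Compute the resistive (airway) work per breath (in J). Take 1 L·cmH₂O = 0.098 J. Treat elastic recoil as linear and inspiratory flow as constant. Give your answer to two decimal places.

With constant inspiratory flow the resistive pressure is constant at PIP − Pplat = 23.5 − 12.0 = 11.5 cmH2O, so resistive work = 11.5 × 0.535 = 6.153 L·cmH2O.
× 0.098 J/(L·cmH2O) → 0.603 J.

0.60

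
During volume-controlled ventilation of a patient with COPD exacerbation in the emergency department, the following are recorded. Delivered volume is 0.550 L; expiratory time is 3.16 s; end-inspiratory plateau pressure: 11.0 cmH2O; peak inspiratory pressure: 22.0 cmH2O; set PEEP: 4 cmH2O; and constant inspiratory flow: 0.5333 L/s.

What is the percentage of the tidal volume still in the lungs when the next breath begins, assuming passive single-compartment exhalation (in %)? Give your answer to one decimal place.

14.2

R = (PIP − Pplat)/V̇ = (22.0 − 11.0) / 0.5333 = 11.0/0.5333 = 20.626 cmH2O·s/L.
C = Vt/(Pplat − PEEP) = 550.0 / (11.0 − 4) = 550.0/7.0 = 78.571 mL/cmH2O.
τ = R × C = 20.626 × 0.07857 L/cmH2O = 1.621 s.
Fraction remaining at end-expiration = e^(−Te/τ) = e^(−3.16/1.621) = 0.1424 → 14.24%.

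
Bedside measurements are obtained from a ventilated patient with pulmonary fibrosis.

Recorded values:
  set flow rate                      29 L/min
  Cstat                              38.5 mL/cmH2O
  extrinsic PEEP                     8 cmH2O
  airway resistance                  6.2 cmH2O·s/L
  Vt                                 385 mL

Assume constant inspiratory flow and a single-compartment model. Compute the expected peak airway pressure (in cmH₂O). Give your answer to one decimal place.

Flow: 29 L/min ÷ 60 = 0.4833 L/s.
Equation of motion (constant flow): PIP = Vt/C + R·V̇ + PEEP.
PIP = 385/38.5 + 6.2×0.4833 + 8 = 10.0 + 2.996 + 8 = 20.996 cmH2O.

21.0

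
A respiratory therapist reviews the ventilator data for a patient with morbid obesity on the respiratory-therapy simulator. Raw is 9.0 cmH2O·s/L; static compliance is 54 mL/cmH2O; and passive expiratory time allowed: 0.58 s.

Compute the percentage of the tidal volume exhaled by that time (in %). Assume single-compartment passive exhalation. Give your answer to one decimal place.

τ = R × C = 9.0 × 54 mL/cmH2O = 9.0 × 0.054 L/cmH2O = 0.486 s.
Passive exhalation: V(t)/V₀ = e^(−t/τ) = e^(−0.58/0.486) = 0.3032.
Fraction exhaled = 1 − 0.3032 = 0.6968 → 69.68%.

69.7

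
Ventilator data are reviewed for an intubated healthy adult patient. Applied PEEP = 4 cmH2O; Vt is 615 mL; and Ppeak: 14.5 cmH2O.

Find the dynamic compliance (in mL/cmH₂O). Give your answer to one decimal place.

Dynamic compliance = Vt / (PIP − PEEP) = 615 / (14.5 − 4) = 615 / 10.5 = 58.571 mL/cmH2O.

58.6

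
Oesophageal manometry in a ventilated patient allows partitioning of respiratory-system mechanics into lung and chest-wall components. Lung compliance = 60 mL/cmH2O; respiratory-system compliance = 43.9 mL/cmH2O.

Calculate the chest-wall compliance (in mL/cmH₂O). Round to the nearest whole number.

164

1/Ccw = 1/Crs − 1/CL.
1/Ccw = 1/43.9 − 1/60 = 0.006112.
Ccw = 163.61 mL/cmH2O.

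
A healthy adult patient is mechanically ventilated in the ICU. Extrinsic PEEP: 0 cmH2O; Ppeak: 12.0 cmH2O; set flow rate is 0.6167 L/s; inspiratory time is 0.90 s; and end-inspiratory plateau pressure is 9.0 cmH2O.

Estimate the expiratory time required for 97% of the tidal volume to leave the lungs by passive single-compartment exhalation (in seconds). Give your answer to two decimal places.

Vt = flow × Ti = 0.6167 L/s × 0.90 s × 1000 mL/L = 555.03 mL.
R = (PIP − Pplat)/V̇ = (12.0 − 9.0) / 0.6167 = 3.0/0.6167 = 4.865 cmH2O·s/L.
C = Vt/(Pplat − PEEP) = 555.03 / (9.0 − 0) = 555.03/9.0 = 61.67 mL/cmH2O.
τ = R × C = 4.865 × 0.06167 L/cmH2O = 0.3 s.
t = −τ·ln(1 − 0.97) = −0.3·ln(0.03) = 1.052 s.

1.05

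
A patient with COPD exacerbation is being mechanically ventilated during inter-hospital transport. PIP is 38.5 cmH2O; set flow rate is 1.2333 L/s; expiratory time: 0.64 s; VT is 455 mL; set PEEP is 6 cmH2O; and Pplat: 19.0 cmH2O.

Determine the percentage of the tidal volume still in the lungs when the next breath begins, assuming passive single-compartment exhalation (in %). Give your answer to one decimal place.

R = (PIP − Pplat)/V̇ = (38.5 − 19.0) / 1.2333 = 19.5/1.2333 = 15.811 cmH2O·s/L.
C = Vt/(Pplat − PEEP) = 455.0 / (19.0 − 6) = 455.0/13.0 = 35.0 mL/cmH2O.
τ = R × C = 15.811 × 0.035 L/cmH2O = 0.5534 s.
Fraction remaining at end-expiration = e^(−Te/τ) = e^(−0.64/0.5534) = 0.3146 → 31.46%.

31.5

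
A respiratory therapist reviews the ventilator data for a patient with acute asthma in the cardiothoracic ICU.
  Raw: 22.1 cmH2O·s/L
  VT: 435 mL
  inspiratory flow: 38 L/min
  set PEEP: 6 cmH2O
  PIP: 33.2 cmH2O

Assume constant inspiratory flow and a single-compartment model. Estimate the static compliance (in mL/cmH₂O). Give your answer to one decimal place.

32.9

Flow: 38 L/min ÷ 60 = 0.6333 L/s.
Equation of motion (constant flow): PIP = Vt/C + R·V̇ + PEEP.
Vt/C = PIP − R·V̇ − PEEP = 33.2 − 22.1×0.6333 − 6 = 33.2 − 13.996 − 6 = 13.204 cmH2O.
C = Vt / 13.204 = 435 / 13.204 = 32.945 mL/cmH2O.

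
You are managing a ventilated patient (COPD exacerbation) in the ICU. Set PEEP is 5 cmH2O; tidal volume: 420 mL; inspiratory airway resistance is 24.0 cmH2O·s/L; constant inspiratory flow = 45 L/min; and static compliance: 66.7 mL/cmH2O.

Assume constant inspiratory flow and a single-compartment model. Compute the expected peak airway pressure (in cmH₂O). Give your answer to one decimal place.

29.3

Flow: 45 L/min ÷ 60 = 0.75 L/s.
Equation of motion (constant flow): PIP = Vt/C + R·V̇ + PEEP.
PIP = 420/66.7 + 24.0×0.75 + 5 = 6.297 + 18.0 + 5 = 29.297 cmH2O.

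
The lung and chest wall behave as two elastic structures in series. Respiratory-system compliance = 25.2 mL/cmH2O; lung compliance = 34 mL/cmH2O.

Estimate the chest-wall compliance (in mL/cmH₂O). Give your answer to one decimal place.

1/Ccw = 1/Crs − 1/CL.
1/Ccw = 1/25.2 − 1/34 = 0.01027.
Ccw = 97.371 mL/cmH2O.

97.4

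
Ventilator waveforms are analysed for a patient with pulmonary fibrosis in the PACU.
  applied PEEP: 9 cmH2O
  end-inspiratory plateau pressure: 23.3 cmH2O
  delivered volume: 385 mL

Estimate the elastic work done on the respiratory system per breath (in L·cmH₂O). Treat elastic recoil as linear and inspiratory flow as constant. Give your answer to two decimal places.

2.75

Elastic work ≈ ½ × (Pplat − PEEP) × Vt = 0.5 × (23.3 − 9) × 0.385 L = 0.5 × 14.3 × 0.385 = 2.753 L·cmH2O.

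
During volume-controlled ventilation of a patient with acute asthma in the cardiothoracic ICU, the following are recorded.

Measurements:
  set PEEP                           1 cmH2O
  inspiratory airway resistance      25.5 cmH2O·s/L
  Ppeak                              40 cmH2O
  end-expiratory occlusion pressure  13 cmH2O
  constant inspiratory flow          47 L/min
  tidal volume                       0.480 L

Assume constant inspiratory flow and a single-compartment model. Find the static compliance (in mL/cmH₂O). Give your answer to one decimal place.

68.3

Flow: 47 L/min ÷ 60 = 0.7833 L/s.
Total PEEP = 13 cmH2O (set 1 + intrinsic 12); this is the baseline alveolar pressure.
Equation of motion (constant flow): PIP = Vt/C + R·V̇ + PEEP.
Vt/C = PIP − R·V̇ − PEEP = 40 − 25.5×0.7833 − 13 = 40 − 19.974 − 13 = 7.026 cmH2O.
C = Vt / 7.026 = 480 / 7.026 = 68.318 mL/cmH2O.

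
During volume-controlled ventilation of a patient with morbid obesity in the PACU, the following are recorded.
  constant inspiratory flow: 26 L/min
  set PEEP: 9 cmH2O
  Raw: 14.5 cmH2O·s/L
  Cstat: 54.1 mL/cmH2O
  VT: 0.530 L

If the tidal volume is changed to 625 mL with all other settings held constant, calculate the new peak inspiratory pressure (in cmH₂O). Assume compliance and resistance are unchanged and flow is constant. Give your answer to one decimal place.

26.8

Flow: 26 L/min ÷ 60 = 0.4333 L/s.
PIP = Vt/C + R·V̇ + PEEP (constant-flow equation of motion).
Only the elastic term changes: ΔPIP = ΔVt / C = (625 − 530) / 54.1 = 1.756 cmH2O.
Original PIP = 530/54.1 + 14.5×0.4333 + 9 = 25.08 cmH2O; new PIP = 25.08 + (1.756) = 26.836 cmH2O.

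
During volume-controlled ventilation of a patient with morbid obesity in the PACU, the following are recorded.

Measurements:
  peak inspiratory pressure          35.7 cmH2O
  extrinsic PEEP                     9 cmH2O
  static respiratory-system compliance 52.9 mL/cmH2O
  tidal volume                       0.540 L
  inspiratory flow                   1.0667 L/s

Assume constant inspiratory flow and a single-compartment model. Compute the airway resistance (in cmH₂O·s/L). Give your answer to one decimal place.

Equation of motion (constant flow): PIP = Vt/C + R·V̇ + PEEP.
R·V̇ = PIP − Vt/C − PEEP = 35.7 − 540/52.9 − 9 = 35.7 − 10.208 − 9 = 16.492 cmH2O.
R = 16.492 / 1.0667 = 15.461 cmH2O·s/L.

15.5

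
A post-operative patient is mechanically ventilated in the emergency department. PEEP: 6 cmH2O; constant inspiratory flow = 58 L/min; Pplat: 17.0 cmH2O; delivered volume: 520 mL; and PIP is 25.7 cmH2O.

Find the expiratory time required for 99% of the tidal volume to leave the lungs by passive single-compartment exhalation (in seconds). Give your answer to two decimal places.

Flow: 58 L/min ÷ 60 = 0.9667 L/s.
R = (PIP − Pplat)/V̇ = (25.7 − 17.0) / 0.9667 = 8.7/0.9667 = 9.0 cmH2O·s/L.
C = Vt/(Pplat − PEEP) = 520.0 / (17.0 − 6) = 520.0/11.0 = 47.273 mL/cmH2O.
τ = R × C = 9.0 × 0.04727 L/cmH2O = 0.4254 s.
t = −τ·ln(1 − 0.99) = −0.4254·ln(0.01) = 1.959 s.

1.96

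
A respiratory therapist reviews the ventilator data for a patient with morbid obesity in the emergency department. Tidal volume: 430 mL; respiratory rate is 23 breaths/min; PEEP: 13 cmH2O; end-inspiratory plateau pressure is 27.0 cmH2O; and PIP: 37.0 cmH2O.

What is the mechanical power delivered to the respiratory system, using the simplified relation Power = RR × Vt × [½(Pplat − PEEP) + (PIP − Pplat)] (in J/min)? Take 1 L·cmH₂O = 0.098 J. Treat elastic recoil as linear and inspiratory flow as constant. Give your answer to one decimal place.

Per-breath work = Vt × [½(Pplat−PEEP) + (PIP−Pplat)] = 0.430 × [0.5×14.0 + 10.0] = 0.430 × 17.0 = 7.31 L·cmH2O.
Power = 23 × 7.31 = 168.13 L·cmH2O/min.
× 0.098 J/(L·cmH2O) → 16.477 J/min.

16.5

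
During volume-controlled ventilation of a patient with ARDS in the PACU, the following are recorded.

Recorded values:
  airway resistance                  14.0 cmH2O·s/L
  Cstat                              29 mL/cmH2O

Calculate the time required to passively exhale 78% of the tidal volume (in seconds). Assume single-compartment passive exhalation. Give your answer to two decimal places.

0.61

τ = R × C = 14.0 × 29 mL/cmH2O = 14.0 × 0.029 L/cmH2O = 0.406 s.
Exhaled fraction f = 1 − e^(−t/τ) → t = −τ·ln(1 − f) = −0.406·ln(0.22) = 0.6147 s.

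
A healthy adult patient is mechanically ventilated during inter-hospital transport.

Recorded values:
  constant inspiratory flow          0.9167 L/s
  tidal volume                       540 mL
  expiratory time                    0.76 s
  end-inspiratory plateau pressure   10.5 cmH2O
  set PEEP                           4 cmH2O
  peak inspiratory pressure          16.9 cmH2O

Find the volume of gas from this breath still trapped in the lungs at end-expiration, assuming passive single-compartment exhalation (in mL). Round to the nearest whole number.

R = (PIP − Pplat)/V̇ = (16.9 − 10.5) / 0.9167 = 6.4/0.9167 = 6.982 cmH2O·s/L.
C = Vt/(Pplat − PEEP) = 540.0 / (10.5 − 4) = 540.0/6.5 = 83.077 mL/cmH2O.
τ = R × C = 6.982 × 0.08308 L/cmH2O = 0.5801 s.
Fraction remaining = e^(−Te/τ) = e^(−0.76/0.5801) = 0.2698.
Trapped volume = 540.0 × 0.2698 = 145.69 mL.

146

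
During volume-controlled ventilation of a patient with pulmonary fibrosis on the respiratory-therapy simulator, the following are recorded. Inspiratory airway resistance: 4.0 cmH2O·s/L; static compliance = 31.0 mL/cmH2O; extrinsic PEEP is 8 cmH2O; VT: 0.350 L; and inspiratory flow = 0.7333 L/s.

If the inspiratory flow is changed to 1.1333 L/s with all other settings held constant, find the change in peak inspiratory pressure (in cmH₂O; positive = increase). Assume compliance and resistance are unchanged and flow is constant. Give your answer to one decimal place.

1.6

PIP = Vt/C + R·V̇ + PEEP (constant-flow equation of motion).
Only the resistive term changes: ΔPIP = R × ΔV̇ = 4.0 × (1.1333 − 0.7333) = 4.0 × 0.4 = 1.6 cmH2O.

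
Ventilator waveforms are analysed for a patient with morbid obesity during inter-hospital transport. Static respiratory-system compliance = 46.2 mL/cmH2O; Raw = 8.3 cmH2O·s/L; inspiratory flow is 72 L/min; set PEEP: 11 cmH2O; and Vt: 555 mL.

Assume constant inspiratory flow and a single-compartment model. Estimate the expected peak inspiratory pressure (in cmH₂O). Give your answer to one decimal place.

33.0

Flow: 72 L/min ÷ 60 = 1.2 L/s.
Equation of motion (constant flow): PIP = Vt/C + R·V̇ + PEEP.
PIP = 555/46.2 + 8.3×1.2 + 11 = 12.013 + 9.96 + 11 = 32.973 cmH2O.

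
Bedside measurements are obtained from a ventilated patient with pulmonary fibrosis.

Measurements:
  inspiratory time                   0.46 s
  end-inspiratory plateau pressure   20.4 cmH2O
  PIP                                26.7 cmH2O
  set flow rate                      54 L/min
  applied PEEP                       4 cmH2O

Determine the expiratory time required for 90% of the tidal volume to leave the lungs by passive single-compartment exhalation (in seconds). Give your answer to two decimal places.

0.41

Flow: 54 L/min ÷ 60 = 0.9 L/s.
Vt = flow × Ti = 0.9 L/s × 0.46 s × 1000 mL/L = 414.0 mL.
R = (PIP − Pplat)/V̇ = (26.7 − 20.4) / 0.9 = 6.3/0.9 = 7.0 cmH2O·s/L.
C = Vt/(Pplat − PEEP) = 414.0 / (20.4 − 4) = 414.0/16.4 = 25.244 mL/cmH2O.
τ = R × C = 7.0 × 0.02524 L/cmH2O = 0.1767 s.
t = −τ·ln(1 − 0.90) = −0.1767·ln(0.1) = 0.4069 s.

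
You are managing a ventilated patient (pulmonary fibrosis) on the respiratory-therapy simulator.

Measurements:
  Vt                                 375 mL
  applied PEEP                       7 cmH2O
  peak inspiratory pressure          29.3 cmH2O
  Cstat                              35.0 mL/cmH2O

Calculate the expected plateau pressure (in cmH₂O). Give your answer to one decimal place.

Pplat = PEEP + Vt / Cstat = 7 + 375 / 35.0 = 7 + 10.714 = 17.714 cmH2O.

17.7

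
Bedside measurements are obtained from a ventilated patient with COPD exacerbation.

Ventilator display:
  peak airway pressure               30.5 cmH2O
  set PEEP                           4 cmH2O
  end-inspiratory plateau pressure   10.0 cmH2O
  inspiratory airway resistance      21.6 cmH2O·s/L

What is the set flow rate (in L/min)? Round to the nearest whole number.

flow = (PIP − Pplat) / Raw = (30.5 − 10.0) / 21.6 = 0.9491 L/s × 60 = 56.946 L/min.

57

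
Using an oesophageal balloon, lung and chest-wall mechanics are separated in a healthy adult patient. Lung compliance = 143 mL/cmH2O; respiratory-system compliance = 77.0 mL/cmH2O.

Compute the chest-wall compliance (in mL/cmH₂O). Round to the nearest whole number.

167

1/Ccw = 1/Crs − 1/CL.
1/Ccw = 1/77.0 − 1/143 = 0.005994.
Ccw = 166.83 mL/cmH2O.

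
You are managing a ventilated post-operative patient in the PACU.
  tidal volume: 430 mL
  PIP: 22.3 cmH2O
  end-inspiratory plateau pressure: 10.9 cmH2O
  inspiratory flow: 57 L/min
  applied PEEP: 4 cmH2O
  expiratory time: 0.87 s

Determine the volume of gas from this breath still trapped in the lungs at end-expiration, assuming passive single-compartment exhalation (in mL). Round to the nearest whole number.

134

Flow: 57 L/min ÷ 60 = 0.95 L/s.
R = (PIP − Pplat)/V̇ = (22.3 − 10.9) / 0.95 = 11.4/0.95 = 12.0 cmH2O·s/L.
C = Vt/(Pplat − PEEP) = 430.0 / (10.9 − 4) = 430.0/6.9 = 62.319 mL/cmH2O.
τ = R × C = 12.0 × 0.06232 L/cmH2O = 0.7478 s.
Fraction remaining = e^(−Te/τ) = e^(−0.87/0.7478) = 0.3124.
Trapped volume = 430.0 × 0.3124 = 134.33 mL.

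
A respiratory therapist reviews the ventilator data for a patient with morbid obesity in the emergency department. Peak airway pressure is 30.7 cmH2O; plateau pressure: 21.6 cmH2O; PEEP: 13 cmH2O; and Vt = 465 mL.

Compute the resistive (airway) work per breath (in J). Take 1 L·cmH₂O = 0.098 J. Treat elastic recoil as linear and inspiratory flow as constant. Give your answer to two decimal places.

With constant inspiratory flow the resistive pressure is constant at PIP − Pplat = 30.7 − 21.6 = 9.1 cmH2O, so resistive work = 9.1 × 0.465 = 4.232 L·cmH2O.
× 0.098 J/(L·cmH2O) → 0.4147 J.

0.41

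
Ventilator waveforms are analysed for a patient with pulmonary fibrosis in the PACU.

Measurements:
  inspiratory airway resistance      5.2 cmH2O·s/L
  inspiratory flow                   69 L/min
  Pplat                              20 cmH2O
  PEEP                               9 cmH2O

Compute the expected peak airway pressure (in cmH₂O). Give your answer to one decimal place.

Flow: 69 L/min ÷ 60 = 1.15 L/s.
PIP = Pplat + Raw × flow = 20 + 5.2 × 1.15 = 20 + 5.98 = 25.98 cmH2O.

26.0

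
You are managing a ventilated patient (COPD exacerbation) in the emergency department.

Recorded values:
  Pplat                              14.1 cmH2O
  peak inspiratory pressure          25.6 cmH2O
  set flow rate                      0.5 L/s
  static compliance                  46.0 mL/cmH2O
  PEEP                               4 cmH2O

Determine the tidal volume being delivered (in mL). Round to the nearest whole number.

465

Vt = Cstat × (Pplat − PEEP) = 46.0 × (14.1 − 4) = 46.0 × 10.1 = 464.6 mL.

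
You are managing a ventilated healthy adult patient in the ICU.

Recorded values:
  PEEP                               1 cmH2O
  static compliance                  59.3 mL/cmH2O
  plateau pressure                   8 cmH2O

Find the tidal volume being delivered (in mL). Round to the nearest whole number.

415

Vt = Cstat × (Pplat − PEEP) = 59.3 × (8 − 1) = 59.3 × 7.0 = 415.1 mL.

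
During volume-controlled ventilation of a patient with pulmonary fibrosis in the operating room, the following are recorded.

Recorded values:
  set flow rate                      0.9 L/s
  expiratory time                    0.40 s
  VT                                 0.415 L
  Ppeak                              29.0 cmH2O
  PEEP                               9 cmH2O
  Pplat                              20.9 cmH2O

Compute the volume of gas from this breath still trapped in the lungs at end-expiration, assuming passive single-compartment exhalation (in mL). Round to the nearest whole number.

116

R = (PIP − Pplat)/V̇ = (29.0 − 20.9) / 0.9 = 8.1/0.9 = 9.0 cmH2O·s/L.
C = Vt/(Pplat − PEEP) = 415.0 / (20.9 − 9) = 415.0/11.9 = 34.874 mL/cmH2O.
τ = R × C = 9.0 × 0.03487 L/cmH2O = 0.3138 s.
Fraction remaining = e^(−Te/τ) = e^(−0.40/0.3138) = 0.2795.
Trapped volume = 415.0 × 0.2795 = 115.99 mL.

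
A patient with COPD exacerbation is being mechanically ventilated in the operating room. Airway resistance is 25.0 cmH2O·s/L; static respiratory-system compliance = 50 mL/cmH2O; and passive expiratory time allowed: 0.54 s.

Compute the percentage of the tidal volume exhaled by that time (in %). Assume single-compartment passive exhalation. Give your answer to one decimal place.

35.1

τ = R × C = 25.0 × 50 mL/cmH2O = 25.0 × 0.050 L/cmH2O = 1.25 s.
Passive exhalation: V(t)/V₀ = e^(−t/τ) = e^(−0.54/1.25) = 0.6492.
Fraction exhaled = 1 − 0.6492 = 0.3508 → 35.08%.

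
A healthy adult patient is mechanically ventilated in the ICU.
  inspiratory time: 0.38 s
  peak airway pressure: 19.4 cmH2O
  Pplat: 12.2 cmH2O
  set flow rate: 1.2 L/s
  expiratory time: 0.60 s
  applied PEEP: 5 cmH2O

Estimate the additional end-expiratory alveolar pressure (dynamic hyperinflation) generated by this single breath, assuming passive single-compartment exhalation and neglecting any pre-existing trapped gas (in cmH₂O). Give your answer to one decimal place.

Vt = flow × Ti = 1.2 L/s × 0.38 s × 1000 mL/L = 456.0 mL.
R = (PIP − Pplat)/V̇ = (19.4 − 12.2) / 1.2 = 7.2/1.2 = 6.0 cmH2O·s/L.
C = Vt/(Pplat − PEEP) = 456.0 / (12.2 − 5) = 456.0/7.2 = 63.333 mL/cmH2O.
τ = R × C = 6.0 × 0.06333 L/cmH2O = 0.38 s.
Fraction remaining = e^(−Te/τ) = e^(−0.60/0.38) = 0.2062; trapped volume = 456.0 × 0.2062 = 94.027 mL.
Additional alveolar pressure from trapping ≈ V_trapped / C = 94.027 / 63.333 = 1.485 cmH2O.

1.5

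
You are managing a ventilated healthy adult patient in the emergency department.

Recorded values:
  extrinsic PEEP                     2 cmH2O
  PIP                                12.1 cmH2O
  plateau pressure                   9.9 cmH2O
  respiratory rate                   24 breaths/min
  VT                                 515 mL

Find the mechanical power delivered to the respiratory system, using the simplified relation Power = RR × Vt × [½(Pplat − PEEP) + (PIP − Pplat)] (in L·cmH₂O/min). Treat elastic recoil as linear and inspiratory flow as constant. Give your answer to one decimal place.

Per-breath work = Vt × [½(Pplat−PEEP) + (PIP−Pplat)] = 0.515 × [0.5×7.9 + 2.2] = 0.515 × 6.15 = 3.167 L·cmH2O.
Power = 24 × 3.167 = 76.008 L·cmH2O/min.

76.0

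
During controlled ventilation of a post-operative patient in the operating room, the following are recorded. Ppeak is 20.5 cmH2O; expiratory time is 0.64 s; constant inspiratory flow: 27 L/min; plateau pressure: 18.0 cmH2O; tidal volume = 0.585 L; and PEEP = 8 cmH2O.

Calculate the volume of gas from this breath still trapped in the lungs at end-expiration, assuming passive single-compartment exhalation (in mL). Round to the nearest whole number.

82

Flow: 27 L/min ÷ 60 = 0.45 L/s.
R = (PIP − Pplat)/V̇ = (20.5 − 18.0) / 0.45 = 2.5/0.45 = 5.556 cmH2O·s/L.
C = Vt/(Pplat − PEEP) = 585.0 / (18.0 − 8) = 585.0/10.0 = 58.5 mL/cmH2O.
τ = R × C = 5.556 × 0.0585 L/cmH2O = 0.325 s.
Fraction remaining = e^(−Te/τ) = e^(−0.64/0.325) = 0.1396.
Trapped volume = 585.0 × 0.1396 = 81.666 mL.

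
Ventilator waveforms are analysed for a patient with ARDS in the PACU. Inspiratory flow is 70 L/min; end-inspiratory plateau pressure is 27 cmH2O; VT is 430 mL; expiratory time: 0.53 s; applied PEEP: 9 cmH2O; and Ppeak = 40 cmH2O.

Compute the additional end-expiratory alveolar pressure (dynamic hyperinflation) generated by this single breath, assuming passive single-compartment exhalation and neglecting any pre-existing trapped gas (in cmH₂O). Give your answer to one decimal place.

2.5

Flow: 70 L/min ÷ 60 = 1.1667 L/s.
R = (PIP − Pplat)/V̇ = (40 − 27) / 1.1667 = 13.0/1.1667 = 11.143 cmH2O·s/L.
C = Vt/(Pplat − PEEP) = 430.0 / (27 − 9) = 430.0/18.0 = 23.889 mL/cmH2O.
τ = R × C = 11.143 × 0.02389 L/cmH2O = 0.2662 s.
Fraction remaining = e^(−Te/τ) = e^(−0.53/0.2662) = 0.1366; trapped volume = 430.0 × 0.1366 = 58.738 mL.
Additional alveolar pressure from trapping ≈ V_trapped / C = 58.738 / 23.889 = 2.459 cmH2O.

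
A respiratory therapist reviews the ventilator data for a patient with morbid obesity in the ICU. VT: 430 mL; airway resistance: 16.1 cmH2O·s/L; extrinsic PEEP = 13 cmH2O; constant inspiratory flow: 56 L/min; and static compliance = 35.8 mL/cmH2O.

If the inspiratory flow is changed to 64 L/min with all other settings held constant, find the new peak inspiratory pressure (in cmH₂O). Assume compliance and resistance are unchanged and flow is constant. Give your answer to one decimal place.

Flow: 56 L/min ÷ 60 = 0.9333 L/s.
New flow: 64 L/min ÷ 60 = 1.0667 L/s.
PIP = Vt/C + R·V̇ + PEEP (constant-flow equation of motion).
Only the resistive term changes: ΔPIP = R × ΔV̇ = 16.1 × (1.0667 − 0.9333) = 16.1 × 0.1334 = 2.148 cmH2O.
Original PIP = 430/35.8 + 16.1×0.9333 + 13 = 40.037 cmH2O; new PIP = 40.037 + (2.148) = 42.185 cmH2O.

42.2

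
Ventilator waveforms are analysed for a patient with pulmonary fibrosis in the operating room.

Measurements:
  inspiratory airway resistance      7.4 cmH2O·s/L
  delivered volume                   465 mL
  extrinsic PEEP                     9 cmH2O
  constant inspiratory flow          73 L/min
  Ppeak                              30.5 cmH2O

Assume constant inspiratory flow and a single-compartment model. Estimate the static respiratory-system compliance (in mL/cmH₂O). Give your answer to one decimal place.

37.2

Flow: 73 L/min ÷ 60 = 1.2167 L/s.
Equation of motion (constant flow): PIP = Vt/C + R·V̇ + PEEP.
Vt/C = PIP − R·V̇ − PEEP = 30.5 − 7.4×1.2167 − 9 = 30.5 − 9.004 − 9 = 12.496 cmH2O.
C = Vt / 12.496 = 465 / 12.496 = 37.212 mL/cmH2O.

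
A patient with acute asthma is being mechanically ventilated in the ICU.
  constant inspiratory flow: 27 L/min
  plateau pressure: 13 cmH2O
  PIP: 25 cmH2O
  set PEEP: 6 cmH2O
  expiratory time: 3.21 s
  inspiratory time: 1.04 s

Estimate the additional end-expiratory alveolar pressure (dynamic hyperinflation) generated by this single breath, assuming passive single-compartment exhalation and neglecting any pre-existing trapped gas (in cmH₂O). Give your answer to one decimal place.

1.2

Flow: 27 L/min ÷ 60 = 0.45 L/s.
Vt = flow × Ti = 0.45 L/s × 1.04 s × 1000 mL/L = 468.0 mL.
R = (PIP − Pplat)/V̇ = (25 − 13) / 0.45 = 12.0/0.45 = 26.667 cmH2O·s/L.
C = Vt/(Pplat − PEEP) = 468.0 / (13 − 6) = 468.0/7.0 = 66.857 mL/cmH2O.
τ = R × C = 26.667 × 0.06686 L/cmH2O = 1.783 s.
Fraction remaining = e^(−Te/τ) = e^(−3.21/1.783) = 0.1652; trapped volume = 468.0 × 0.1652 = 77.314 mL.
Additional alveolar pressure from trapping ≈ V_trapped / C = 77.314 / 66.857 = 1.156 cmH2O.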